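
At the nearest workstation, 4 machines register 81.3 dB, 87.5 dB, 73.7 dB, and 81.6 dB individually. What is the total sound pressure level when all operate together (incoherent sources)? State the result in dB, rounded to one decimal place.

89.4 dB

Incoherent sources combine by intensity addition: L_total = 10·log₁₀(Σ 10^(L_i/10)).
Σ 10^(L/10) = 10^(81.3/10) + 10^(87.5/10) + 10^(73.7/10) + 10^(81.6/10) = 8.652e+08.
L_total = 10·log₁₀(8.652e+08) = 89.37 dB.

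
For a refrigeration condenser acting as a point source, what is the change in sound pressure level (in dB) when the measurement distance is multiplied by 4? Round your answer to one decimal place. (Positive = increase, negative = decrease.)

With spherical spreading the level changes by −20·log₁₀(r₂/r₁).
ΔL = −20·log₁₀(4) = -12.04 dB.

-12.0 dB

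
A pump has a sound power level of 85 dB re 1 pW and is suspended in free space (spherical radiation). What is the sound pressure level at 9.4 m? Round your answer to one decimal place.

L_p = L_w − 10·log₁₀(4π·r²) with r = 9.4 m.
4π·r² = 1110 m², 10·log₁₀ of that is 30.455 dB.
L_p = 85 − 30.455 = 54.55 dB.

54.5 dB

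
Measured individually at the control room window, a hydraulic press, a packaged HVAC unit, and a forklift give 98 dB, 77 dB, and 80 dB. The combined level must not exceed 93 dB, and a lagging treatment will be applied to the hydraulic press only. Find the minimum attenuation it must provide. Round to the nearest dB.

Everything except the hydraulic press sums to 10^(77/10) + 10^(80/10) = 1.501e+08 in linear terms, 81.76 dB.
The limit corresponds to 10^(93/10) = 1.995e+09; subtracting the fixed part leaves 1.845e+09 for the hydraulic press, i.e. 92.66 dB.
Required insertion loss = 98 − 92.66 = 5.34 dB.

5 dB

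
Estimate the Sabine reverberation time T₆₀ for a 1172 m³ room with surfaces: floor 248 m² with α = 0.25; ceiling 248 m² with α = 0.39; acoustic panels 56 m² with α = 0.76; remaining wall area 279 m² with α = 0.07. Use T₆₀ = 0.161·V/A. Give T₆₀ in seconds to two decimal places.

0.85 s

A = Σ Sᵢαᵢ = 248·0.25 + 248·0.39 + 56·0.76 + 279·0.07 = 220.81 m².
T₆₀ = 0.161·V/A = 0.161·1172/220.81 = 0.855 s.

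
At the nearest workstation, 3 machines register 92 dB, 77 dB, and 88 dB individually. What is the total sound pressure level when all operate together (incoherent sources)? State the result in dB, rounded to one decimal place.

Incoherent sources combine by intensity addition: L_total = 10·log₁₀(Σ 10^(L_i/10)).
Σ 10^(L/10) = 10^(92/10) + 10^(77/10) + 10^(88/10) = 2.266e+09.
L_total = 10·log₁₀(2.266e+09) = 93.55 dB.

93.6 dB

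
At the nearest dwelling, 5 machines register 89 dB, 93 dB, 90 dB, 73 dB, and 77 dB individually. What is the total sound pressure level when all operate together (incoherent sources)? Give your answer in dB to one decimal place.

95.9 dB

Incoherent sources combine by intensity addition: L_total = 10·log₁₀(Σ 10^(L_i/10)).
Σ 10^(L/10) = 10^(89/10) + 10^(93/10) + 10^(90/10) + 10^(73/10) + 10^(77/10) = 3.860e+09.
L_total = 10·log₁₀(3.860e+09) = 95.87 dB.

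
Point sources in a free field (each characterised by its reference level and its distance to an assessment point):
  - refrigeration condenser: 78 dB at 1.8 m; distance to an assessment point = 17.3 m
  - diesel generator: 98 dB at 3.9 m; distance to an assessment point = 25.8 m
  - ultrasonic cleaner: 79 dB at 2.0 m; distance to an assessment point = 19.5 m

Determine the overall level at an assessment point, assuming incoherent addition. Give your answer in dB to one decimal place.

Propagate each source to the receiver with L = L_ref − 20·log₁₀(r/r_ref), then add intensities.
refrigeration condenser: 78 − 20·log₁₀(17.3/1.8) = 78 − 19.66 = 58.34 dB.
diesel generator: 98 − 20·log₁₀(25.8/3.9) = 98 − 16.41 = 81.59 dB.
ultrasonic cleaner: 79 − 20·log₁₀(19.5/2.0) = 79 − 19.78 = 59.22 dB.
Σ 10^(L/10) = 1.457e+08 → L_total = 10·log₁₀(1.457e+08) = 81.63 dB.

81.6 dB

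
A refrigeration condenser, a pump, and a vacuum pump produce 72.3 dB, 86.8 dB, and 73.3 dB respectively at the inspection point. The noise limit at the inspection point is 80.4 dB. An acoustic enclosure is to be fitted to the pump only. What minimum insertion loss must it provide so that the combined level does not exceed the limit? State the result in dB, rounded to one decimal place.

8.3 dB

Everything except the pump sums to 10^(72.3/10) + 10^(73.3/10) = 3.836e+07 in linear terms, 75.84 dB.
To meet 80.4 dB overall, the treated pump may contribute at most 10^(80.4/10) − 3.836e+07 = 7.129e+07, i.e. 78.53 dB.
Required insertion loss = 86.8 − 78.53 = 8.27 dB.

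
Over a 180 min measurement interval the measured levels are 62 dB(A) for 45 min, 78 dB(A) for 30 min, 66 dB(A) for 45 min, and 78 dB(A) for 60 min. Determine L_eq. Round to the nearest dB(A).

75 dB(A)

L_eq = 10·log₁₀[(1/T)·Σ tᵢ·10^(Lᵢ/10)] with T = 180 min.
Σ tᵢ·10^(Lᵢ/10) = 45·10^(62/10) + 30·10^(78/10) + 45·10^(66/10) + 60·10^(78/10) = 5.929e+09.
L_eq = 10·log₁₀(5.929e+09/180) = 75.18 dB(A).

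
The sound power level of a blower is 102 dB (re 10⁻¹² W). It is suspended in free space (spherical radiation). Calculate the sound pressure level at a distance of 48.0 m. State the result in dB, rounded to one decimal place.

57.4 dB

The power spreads over a sphere of area 4π·r², so L_p = L_w − 10·log₁₀(4π·r²).
4π·r² = 2.895e+04 m², 10·log₁₀ of that is 44.617 dB.
L_p = 102 − 44.617 = 57.38 dB.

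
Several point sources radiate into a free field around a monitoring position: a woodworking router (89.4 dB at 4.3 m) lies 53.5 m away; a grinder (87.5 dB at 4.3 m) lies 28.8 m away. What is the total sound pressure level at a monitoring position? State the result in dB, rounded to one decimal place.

72.6 dB

Propagate each source to the receiver with L = L_ref − 20·log₁₀(r/r_ref), then add intensities.
woodworking router: 89.4 − 20·log₁₀(53.5/4.3) = 89.4 − 21.90 = 67.50 dB.
grinder: 87.5 − 20·log₁₀(28.8/4.3) = 87.5 − 16.52 = 70.98 dB.
Σ 10^(L/10) = 1.816e+07 → L_total = 10·log₁₀(1.816e+07) = 72.59 dB.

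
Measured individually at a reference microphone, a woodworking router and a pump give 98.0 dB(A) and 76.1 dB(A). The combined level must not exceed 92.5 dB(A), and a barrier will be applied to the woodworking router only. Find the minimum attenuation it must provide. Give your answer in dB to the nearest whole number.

Fixed contribution from the other source: Σ 10^(L/10) = 10^(76.1/10) = 4.074e+07 (76.10 dB(A)).
To meet 92.5 dB(A) overall, the treated woodworking router may contribute at most 10^(92.5/10) − 4.074e+07 = 1.738e+09, i.e. 92.40 dB(A).
So the woodworking router must be reduced from 98.0 to 92.40 dB(A): IL = 5.60 dB.

6 dB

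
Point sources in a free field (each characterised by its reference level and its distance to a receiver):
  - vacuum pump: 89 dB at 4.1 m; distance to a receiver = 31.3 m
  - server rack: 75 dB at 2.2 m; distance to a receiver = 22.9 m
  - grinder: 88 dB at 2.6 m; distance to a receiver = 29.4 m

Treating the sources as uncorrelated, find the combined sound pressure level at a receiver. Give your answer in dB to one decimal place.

72.8 dB

Propagate each source to the receiver with L = L_ref − 20·log₁₀(r/r_ref), then add intensities.
vacuum pump: 89 − 20·log₁₀(31.3/4.1) = 89 − 17.66 = 71.34 dB.
server rack: 75 − 20·log₁₀(22.9/2.2) = 75 − 20.35 = 54.65 dB.
grinder: 88 − 20·log₁₀(29.4/2.6) = 88 − 21.07 = 66.93 dB.
Σ 10^(L/10) = 1.886e+07 → L_total = 10·log₁₀(1.886e+07) = 72.75 dB.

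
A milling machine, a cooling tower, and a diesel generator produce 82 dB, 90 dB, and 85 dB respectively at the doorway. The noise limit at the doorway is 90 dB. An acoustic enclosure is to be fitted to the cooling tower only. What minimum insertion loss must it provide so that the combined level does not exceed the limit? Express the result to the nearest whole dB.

Fixed contribution from the other sources: Σ 10^(L/10) = 10^(82/10) + 10^(85/10) = 4.747e+08 (86.76 dB).
To meet 90 dB overall, the treated cooling tower may contribute at most 10^(90/10) − 4.747e+08 = 5.253e+08, i.e. 87.20 dB.
Required insertion loss = 90 − 87.20 = 2.80 dB.

3 dB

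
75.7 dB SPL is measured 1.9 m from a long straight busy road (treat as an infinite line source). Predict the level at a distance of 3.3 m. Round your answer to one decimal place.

Line-source attenuation: ΔL = 10·log₁₀(r₂/r₁) = 10·log₁₀(3.3/1.9) = 2.398 dB.
L₂ = 75.7 − 10·log₁₀(3.3/1.9) = 75.7 − 2.398 = 73.30 dB SPL.

73.3 dB SPL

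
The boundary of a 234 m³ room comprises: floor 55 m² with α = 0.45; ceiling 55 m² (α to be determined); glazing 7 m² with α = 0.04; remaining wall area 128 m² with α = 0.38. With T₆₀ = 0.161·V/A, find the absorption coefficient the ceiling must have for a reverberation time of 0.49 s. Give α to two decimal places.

0.06

A = 0.161·V/T₆₀ = 0.161·234/0.49 = 76.89 m² sabins.
Absorption from the other surfaces = 55·0.45 + 7·0.04 + 128·0.38 = 73.67 m², so the ceiling must supply 3.22 m² over 55 m².
α = 3.22/55 = 0.058.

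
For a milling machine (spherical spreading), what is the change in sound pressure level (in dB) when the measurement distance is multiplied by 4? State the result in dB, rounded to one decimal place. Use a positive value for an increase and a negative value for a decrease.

A point source loses 6 dB per doubling of distance; generally ΔL = −20·log₁₀(r₂/r₁).
ΔL = −20·log₁₀(4) = -12.04 dB.

-12.0 dB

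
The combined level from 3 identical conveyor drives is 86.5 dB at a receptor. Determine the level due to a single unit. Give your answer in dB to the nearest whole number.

3 equal contributions raise the level by 10·log₁₀ 3 = 4.771 dB, so each unit alone gives 86.5 − 4.771.

82 dB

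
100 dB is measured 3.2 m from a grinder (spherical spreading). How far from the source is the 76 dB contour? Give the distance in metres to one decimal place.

For a point source L₁ − L₂ = 20·log₁₀(r₂/r₁), so r₂ = r₁·10^((L₁−L₂)/20).
r₂ = 3.2·10^((100−76)/20) = 3.2·10^(24.0/20) = 50.72 m.

50.7 m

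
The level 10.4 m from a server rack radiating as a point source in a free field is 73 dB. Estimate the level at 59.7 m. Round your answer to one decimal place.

57.8 dB

For a point source, L₂ = L₁ − 20·log₁₀(r₂/r₁).
L₂ = 73 − 20·log₁₀(59.7/10.4) = 73 − 15.179 = 57.82 dB.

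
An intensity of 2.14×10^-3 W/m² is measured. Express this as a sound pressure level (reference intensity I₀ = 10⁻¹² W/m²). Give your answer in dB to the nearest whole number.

Dividing by I₀ shifts the exponent by 12: I/I₀ = 2.14×10^9.
L = 10·(0.3304 + 9) = 93.30 dB.

93 dB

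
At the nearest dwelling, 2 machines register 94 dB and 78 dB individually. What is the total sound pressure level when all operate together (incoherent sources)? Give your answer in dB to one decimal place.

94.1 dB

For uncorrelated sources the intensities add, so convert each level to linear form, sum, and take 10·log₁₀ of the total.
Σ 10^(L/10) = 10^(94/10) + 10^(78/10) = 2.575e+09.
L_total = 10·log₁₀(2.575e+09) = 94.11 dB.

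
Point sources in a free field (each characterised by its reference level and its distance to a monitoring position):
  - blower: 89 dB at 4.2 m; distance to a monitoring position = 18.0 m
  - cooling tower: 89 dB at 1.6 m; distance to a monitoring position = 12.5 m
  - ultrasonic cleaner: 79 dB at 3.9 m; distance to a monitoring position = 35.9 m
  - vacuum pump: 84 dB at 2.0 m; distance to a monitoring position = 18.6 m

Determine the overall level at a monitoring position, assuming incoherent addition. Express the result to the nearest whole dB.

Propagate each source to the receiver with L = L_ref − 20·log₁₀(r/r_ref), then add intensities.
blower: 89 − 20·log₁₀(18.0/4.2) = 89 − 12.64 = 76.36 dB.
cooling tower: 89 − 20·log₁₀(12.5/1.6) = 89 − 17.86 = 71.14 dB.
ultrasonic cleaner: 79 − 20·log₁₀(35.9/3.9) = 79 − 19.28 = 59.72 dB.
vacuum pump: 84 − 20·log₁₀(18.6/2.0) = 84 − 19.37 = 64.63 dB.
Σ 10^(L/10) = 6.010e+07 → L_total = 10·log₁₀(6.010e+07) = 77.79 dB.

78 dB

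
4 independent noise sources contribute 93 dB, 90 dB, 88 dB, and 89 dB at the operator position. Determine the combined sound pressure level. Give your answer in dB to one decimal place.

Incoherent sources combine by intensity addition: L_total = 10·log₁₀(Σ 10^(L_i/10)).
Σ 10^(L/10) = 10^(93/10) + 10^(90/10) + 10^(88/10) + 10^(89/10) = 4.421e+09.
L_total = 10·log₁₀(4.421e+09) = 96.45 dB.

96.5 dB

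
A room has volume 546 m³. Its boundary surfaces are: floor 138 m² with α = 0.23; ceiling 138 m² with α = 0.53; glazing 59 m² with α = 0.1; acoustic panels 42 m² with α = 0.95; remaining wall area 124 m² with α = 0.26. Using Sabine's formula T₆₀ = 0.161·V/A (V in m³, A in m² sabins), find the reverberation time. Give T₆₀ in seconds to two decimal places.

Summing Sᵢαᵢ: 138·0.23 + 138·0.53 + 59·0.1 + 42·0.95 + 124·0.26 = 182.92 m².
T₆₀ = 0.161 × 546 / 182.92 = 0.481 s.

0.48 s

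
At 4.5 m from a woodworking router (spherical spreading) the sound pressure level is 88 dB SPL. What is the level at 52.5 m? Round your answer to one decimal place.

66.7 dB SPL

Spherical spreading from a point source gives a 20·log₁₀(r₂/r₁) drop.
L₂ = 88 − 20·log₁₀(52.5/4.5) = 88 − 21.339 = 66.66 dB SPL.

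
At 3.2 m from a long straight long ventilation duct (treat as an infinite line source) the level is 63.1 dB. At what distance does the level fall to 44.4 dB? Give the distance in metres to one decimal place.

237.2 m

The 18.7 dB drop corresponds to a distance ratio of 10^(18.7/10) for a line source.
r₂ = 3.2·10^((63.1−44.4)/10) = 3.2·10^(18.7/10) = 237.22 m.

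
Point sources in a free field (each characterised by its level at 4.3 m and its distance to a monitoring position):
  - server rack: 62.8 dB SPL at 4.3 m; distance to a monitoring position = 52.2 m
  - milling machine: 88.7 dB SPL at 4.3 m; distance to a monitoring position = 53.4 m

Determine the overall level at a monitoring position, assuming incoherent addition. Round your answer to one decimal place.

Apply inverse-square spreading to bring every level to the receiver, then sum 10^(L/10).
server rack: 62.8 − 20·log₁₀(52.2/4.3) = 62.8 − 21.68 = 41.12 dB SPL.
milling machine: 88.7 − 20·log₁₀(53.4/4.3) = 88.7 − 21.88 = 66.82 dB SPL.
Σ 10^(L/10) = 4.820e+06 → L_total = 10·log₁₀(4.820e+06) = 66.83 dB SPL.

66.8 dB SPL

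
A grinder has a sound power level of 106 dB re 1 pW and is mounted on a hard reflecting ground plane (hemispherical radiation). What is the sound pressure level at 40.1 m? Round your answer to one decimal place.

66.0 dB

L_p = L_w − 10·log₁₀(2π·r²) with r = 40.1 m.
2π·r² = 1.01e+04 m², 10·log₁₀ of that is 40.045 dB.
L_p = 106 − 40.045 = 65.96 dB.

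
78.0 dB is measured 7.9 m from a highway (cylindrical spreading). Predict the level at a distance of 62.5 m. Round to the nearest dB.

69 dB

For a line source, L₂ = L₁ − 10·log₁₀(r₂/r₁).
L₂ = 78.0 − 10·log₁₀(62.5/7.9) = 78.0 − 8.983 = 69.02 dB.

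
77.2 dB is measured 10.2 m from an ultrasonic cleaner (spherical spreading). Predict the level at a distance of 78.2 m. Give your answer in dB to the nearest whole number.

Point-source attenuation: ΔL = 20·log₁₀(r₂/r₁) = 20·log₁₀(78.2/10.2) = 17.692 dB.
L₂ = 77.2 − 20·log₁₀(78.2/10.2) = 77.2 − 17.692 = 59.51 dB.

60 dB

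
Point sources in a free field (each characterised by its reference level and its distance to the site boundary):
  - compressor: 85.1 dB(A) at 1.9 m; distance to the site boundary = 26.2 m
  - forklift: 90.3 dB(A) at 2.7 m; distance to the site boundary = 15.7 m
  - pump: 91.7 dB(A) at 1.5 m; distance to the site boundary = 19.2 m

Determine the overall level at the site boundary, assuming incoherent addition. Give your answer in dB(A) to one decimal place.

Apply inverse-square spreading to bring every level to the receiver, then sum 10^(L/10).
compressor: 85.1 − 20·log₁₀(26.2/1.9) = 85.1 − 22.79 = 62.31 dB(A).
forklift: 90.3 − 20·log₁₀(15.7/2.7) = 90.3 − 15.29 = 75.01 dB(A).
pump: 91.7 − 20·log₁₀(19.2/1.5) = 91.7 − 22.14 = 69.56 dB(A).
Σ 10^(L/10) = 4.242e+07 → L_total = 10·log₁₀(4.242e+07) = 76.28 dB(A).

76.3 dB(A)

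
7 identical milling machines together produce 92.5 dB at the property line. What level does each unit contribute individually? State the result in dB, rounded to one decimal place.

84.0 dB

For N identical incoherent sources L_total = L₁ + 10·log₁₀ N, so L₁ = 92.5 − 10·log₁₀(7) = 92.5 − 8.451.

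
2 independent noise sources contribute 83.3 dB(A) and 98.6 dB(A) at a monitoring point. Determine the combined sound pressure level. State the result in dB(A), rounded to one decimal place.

98.7 dB(A)

Incoherent sources combine by intensity addition: L_total = 10·log₁₀(Σ 10^(L_i/10)).
Σ 10^(L/10) = 10^(83.3/10) + 10^(98.6/10) = 7.458e+09.
L_total = 10·log₁₀(7.458e+09) = 98.73 dB(A).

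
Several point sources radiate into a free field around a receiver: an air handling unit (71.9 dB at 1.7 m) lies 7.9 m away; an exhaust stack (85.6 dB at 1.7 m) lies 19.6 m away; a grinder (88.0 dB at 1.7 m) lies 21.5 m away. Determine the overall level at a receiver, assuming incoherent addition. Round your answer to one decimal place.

68.7 dB

Propagate each source to the receiver with L = L_ref − 20·log₁₀(r/r_ref), then add intensities.
air handling unit: 71.9 − 20·log₁₀(7.9/1.7) = 71.9 − 13.34 = 58.56 dB.
exhaust stack: 85.6 − 20·log₁₀(19.6/1.7) = 85.6 − 21.24 = 64.36 dB.
grinder: 88.0 − 20·log₁₀(21.5/1.7) = 88.0 − 22.04 = 65.96 dB.
Σ 10^(L/10) = 7.393e+06 → L_total = 10·log₁₀(7.393e+06) = 68.69 dB.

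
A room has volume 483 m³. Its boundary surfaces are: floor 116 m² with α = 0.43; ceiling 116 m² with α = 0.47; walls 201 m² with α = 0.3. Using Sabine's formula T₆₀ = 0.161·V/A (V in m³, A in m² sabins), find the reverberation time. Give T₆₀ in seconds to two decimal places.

Summing Sᵢαᵢ: 116·0.43 + 116·0.47 + 201·0.3 = 164.70 m².
T₆₀ = 0.161·V/A = 0.161·483/164.70 = 0.472 s.

0.47 s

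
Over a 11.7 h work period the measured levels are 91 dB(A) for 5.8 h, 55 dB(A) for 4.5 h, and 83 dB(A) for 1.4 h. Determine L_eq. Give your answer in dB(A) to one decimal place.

88.1 dB(A)

L_eq = 10·log₁₀[(1/T)·Σ tᵢ·10^(Lᵢ/10)] with T = 11.7 h.
Σ tᵢ·10^(Lᵢ/10) = 5.8·10^(91/10) + 4.5·10^(55/10) + 1.4·10^(83/10) = 7.583e+09.
L_eq = 10·log₁₀(7.583e+09/11.7) = 88.12 dB(A).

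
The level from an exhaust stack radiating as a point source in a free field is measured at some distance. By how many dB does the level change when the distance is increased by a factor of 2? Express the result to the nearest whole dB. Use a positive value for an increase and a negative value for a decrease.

A point source loses 6 dB per doubling of distance; generally ΔL = −20·log₁₀(r₂/r₁).
ΔL = −20·log₁₀(2) = -6.02 dB.

-6 dB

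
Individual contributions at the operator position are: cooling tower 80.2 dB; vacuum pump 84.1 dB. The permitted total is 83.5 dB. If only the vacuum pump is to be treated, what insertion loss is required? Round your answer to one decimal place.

3.3 dB

Fixed contribution from the other source: Σ 10^(L/10) = 10^(80.2/10) = 1.047e+08 (80.20 dB).
To meet 83.5 dB overall, the treated vacuum pump may contribute at most 10^(83.5/10) − 1.047e+08 = 1.192e+08, i.e. 80.76 dB.
Required insertion loss = 84.1 − 80.76 = 3.34 dB.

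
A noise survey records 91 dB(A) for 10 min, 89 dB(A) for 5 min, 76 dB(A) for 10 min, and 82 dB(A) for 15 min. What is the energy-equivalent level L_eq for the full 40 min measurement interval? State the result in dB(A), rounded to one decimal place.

L_eq = 10·log₁₀[(1/T)·Σ tᵢ·10^(Lᵢ/10)] with T = 40 min.
Σ tᵢ·10^(Lᵢ/10) = 10·10^(91/10) + 5·10^(89/10) + 10·10^(76/10) + 15·10^(82/10) = 1.934e+10.
L_eq = 10·log₁₀(1.934e+10/40) = 86.84 dB(A).

86.8 dB(A)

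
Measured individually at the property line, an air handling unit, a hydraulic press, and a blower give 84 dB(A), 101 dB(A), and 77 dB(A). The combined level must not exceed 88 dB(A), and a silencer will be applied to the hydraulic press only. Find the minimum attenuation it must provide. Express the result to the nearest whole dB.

16 dB

The untreated sources together contribute 10^(84/10) + 10^(77/10) = 3.013e+08, i.e. 84.79 dB(A).
To meet 88 dB(A) overall, the treated hydraulic press may contribute at most 10^(88/10) − 3.013e+08 = 3.296e+08, i.e. 85.18 dB(A).
Required insertion loss = 101 − 85.18 = 15.82 dB.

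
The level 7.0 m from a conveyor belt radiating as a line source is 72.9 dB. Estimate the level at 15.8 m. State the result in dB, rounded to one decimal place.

69.4 dB

Cylindrical spreading from a line source gives a 10·log₁₀(r₂/r₁) drop.
L₂ = 72.9 − 10·log₁₀(15.8/7.0) = 72.9 − 3.536 = 69.36 dB.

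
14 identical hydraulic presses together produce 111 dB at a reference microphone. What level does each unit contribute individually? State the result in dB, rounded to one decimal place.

For N identical incoherent sources L_total = L₁ + 10·log₁₀ N, so L₁ = 111 − 10·log₁₀(14) = 111 − 11.461.

99.5 dB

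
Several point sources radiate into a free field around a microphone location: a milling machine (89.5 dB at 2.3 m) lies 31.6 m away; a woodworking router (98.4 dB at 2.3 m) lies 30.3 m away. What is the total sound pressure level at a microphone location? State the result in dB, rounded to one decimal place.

Apply inverse-square spreading to bring every level to the receiver, then sum 10^(L/10).
milling machine: 89.5 − 20·log₁₀(31.6/2.3) = 89.5 − 22.76 = 66.74 dB.
woodworking router: 98.4 − 20·log₁₀(30.3/2.3) = 98.4 − 22.39 = 76.01 dB.
Σ 10^(L/10) = 4.458e+07 → L_total = 10·log₁₀(4.458e+07) = 76.49 dB.

76.5 dB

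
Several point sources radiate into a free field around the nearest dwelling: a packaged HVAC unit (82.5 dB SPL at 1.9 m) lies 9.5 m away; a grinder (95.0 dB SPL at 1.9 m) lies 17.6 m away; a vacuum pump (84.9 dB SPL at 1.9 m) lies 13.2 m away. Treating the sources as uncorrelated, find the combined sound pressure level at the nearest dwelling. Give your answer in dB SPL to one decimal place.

77.0 dB SPL

Apply inverse-square spreading to bring every level to the receiver, then sum 10^(L/10).
packaged HVAC unit: 82.5 − 20·log₁₀(9.5/1.9) = 82.5 − 13.98 = 68.52 dB SPL.
grinder: 95.0 − 20·log₁₀(17.6/1.9) = 95.0 − 19.34 = 75.66 dB SPL.
vacuum pump: 84.9 − 20·log₁₀(13.2/1.9) = 84.9 − 16.84 = 68.06 dB SPL.
Σ 10^(L/10) = 5.037e+07 → L_total = 10·log₁₀(5.037e+07) = 77.02 dB SPL.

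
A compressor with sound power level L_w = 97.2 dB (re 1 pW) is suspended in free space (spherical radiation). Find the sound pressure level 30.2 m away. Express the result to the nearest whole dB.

Free-field spherical radiation: L_p = L_w − 10·log₁₀(4π·r²), r = 30.2 m.
4π·r² = 1.146e+04 m², 10·log₁₀ of that is 40.592 dB.
L_p = 97.2 − 40.592 = 56.61 dB.

57 dB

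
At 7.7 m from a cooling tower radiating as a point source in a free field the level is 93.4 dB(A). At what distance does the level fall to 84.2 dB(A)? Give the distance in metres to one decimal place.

22.2 m

For a point source L₁ − L₂ = 20·log₁₀(r₂/r₁), so r₂ = r₁·10^((L₁−L₂)/20).
r₂ = 7.7·10^((93.4−84.2)/20) = 7.7·10^(9.2/20) = 22.21 m.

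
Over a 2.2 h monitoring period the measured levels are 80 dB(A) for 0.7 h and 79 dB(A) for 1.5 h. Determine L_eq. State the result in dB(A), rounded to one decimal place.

Weight each interval's intensity by its duration and average over T = 2.2 h:
Σ tᵢ·10^(Lᵢ/10) = 0.7·10^(80/10) + 1.5·10^(79/10) = 1.891e+08.
L_eq = 10·log₁₀(1.891e+08/2.2) = 79.34 dB(A).

79.3 dB(A)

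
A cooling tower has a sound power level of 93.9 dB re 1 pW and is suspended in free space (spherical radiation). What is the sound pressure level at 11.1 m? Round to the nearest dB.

62 dB

Free-field spherical radiation: L_p = L_w − 10·log₁₀(4π·r²), r = 11.1 m.
4π·r² = 1548 m², 10·log₁₀ of that is 31.899 dB.
L_p = 93.9 − 31.899 = 62.00 dB.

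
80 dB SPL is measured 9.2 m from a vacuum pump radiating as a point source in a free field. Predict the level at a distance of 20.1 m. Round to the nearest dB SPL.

73 dB SPL

Point-source attenuation: ΔL = 20·log₁₀(r₂/r₁) = 20·log₁₀(20.1/9.2) = 6.788 dB.
L₂ = 80 − 20·log₁₀(20.1/9.2) = 80 − 6.788 = 73.21 dB SPL.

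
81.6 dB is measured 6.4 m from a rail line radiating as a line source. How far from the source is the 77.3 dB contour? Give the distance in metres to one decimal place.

The 4.3 dB drop corresponds to a distance ratio of 10^(4.3/10) for a line source.
r₂ = 6.4·10^((81.6−77.3)/10) = 6.4·10^(4.3/10) = 17.23 m.

17.2 m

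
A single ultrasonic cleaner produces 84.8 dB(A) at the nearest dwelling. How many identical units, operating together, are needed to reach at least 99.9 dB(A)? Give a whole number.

The shortfall is 99.9 − 84.8 = 15.1 dB, and N units add 10·log₁₀ N, so need 10·log₁₀ N ≥ 15.1.
N ≥ 10^(15.1/10) = 32.359, so N = 33.

33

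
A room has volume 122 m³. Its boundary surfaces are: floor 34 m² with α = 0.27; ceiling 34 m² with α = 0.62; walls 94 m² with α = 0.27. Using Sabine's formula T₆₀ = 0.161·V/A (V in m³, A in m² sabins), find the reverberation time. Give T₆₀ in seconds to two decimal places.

0.35 s

A = Σ Sᵢαᵢ = 34·0.27 + 34·0.62 + 94·0.27 = 55.64 m².
T₆₀ = 0.161 × 122 / 55.64 = 0.353 s.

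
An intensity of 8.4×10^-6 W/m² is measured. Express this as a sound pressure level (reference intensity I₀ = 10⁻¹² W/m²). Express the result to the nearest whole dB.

I/I₀ = 8.4×10^-6/10⁻¹² = 8.4×10^6, and L = 10·log₁₀(I/I₀).
L = 10·(0.9243 + 6) = 69.24 dB.

69 dB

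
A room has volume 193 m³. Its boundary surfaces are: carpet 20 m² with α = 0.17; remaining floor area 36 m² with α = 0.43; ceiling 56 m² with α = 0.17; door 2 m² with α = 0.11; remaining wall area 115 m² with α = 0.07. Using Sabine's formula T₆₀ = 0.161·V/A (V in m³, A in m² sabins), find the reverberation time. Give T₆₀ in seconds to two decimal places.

0.85 s

Total absorption A = 20·0.17 + 36·0.43 + 56·0.17 + 2·0.11 + 115·0.07 = 36.67 m² sabins.
T₆₀ = 0.161 × 193 / 36.67 = 0.847 s.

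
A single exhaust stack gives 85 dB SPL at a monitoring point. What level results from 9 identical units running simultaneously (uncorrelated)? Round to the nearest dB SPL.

95 dB SPL

N identical incoherent sources raise the level by 10·log₁₀ N.
L_total = 85 + 10·log₁₀(9) = 85 + 9.542 = 94.54 dB SPL.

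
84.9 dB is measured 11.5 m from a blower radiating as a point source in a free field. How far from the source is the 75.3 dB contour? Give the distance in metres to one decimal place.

34.7 m

Point-source spreading drops the level by 20·log₁₀(r₂/r₁); inverting, r₂/r₁ = 10^(ΔL/20).
r₂ = 11.5·10^((84.9−75.3)/20) = 11.5·10^(9.6/20) = 34.73 m.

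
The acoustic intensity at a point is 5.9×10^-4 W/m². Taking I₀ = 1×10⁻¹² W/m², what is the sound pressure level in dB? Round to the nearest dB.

Dividing by I₀ shifts the exponent by 12: I/I₀ = 5.9×10^8.
L = 10·(0.7709 + 8) = 87.71 dB.

88 dB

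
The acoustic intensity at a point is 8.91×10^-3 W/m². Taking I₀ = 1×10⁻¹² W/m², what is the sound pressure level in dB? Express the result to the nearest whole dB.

99 dB

L = 10·log₁₀(I/I₀) = 10·log₁₀(8.91×10^-3/10⁻¹²) = 10·log₁₀(8.91×10^9).
L = 10·(0.9499 + 9) = 99.50 dB.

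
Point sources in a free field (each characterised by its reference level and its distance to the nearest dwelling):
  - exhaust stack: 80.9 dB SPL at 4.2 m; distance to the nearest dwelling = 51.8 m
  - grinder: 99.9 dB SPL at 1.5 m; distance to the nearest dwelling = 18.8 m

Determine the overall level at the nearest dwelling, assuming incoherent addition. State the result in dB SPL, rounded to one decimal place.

Propagate each source to the receiver with L = L_ref − 20·log₁₀(r/r_ref), then add intensities.
exhaust stack: 80.9 − 20·log₁₀(51.8/4.2) = 80.9 − 21.82 = 59.08 dB SPL.
grinder: 99.9 − 20·log₁₀(18.8/1.5) = 99.9 − 21.96 = 77.94 dB SPL.
Σ 10^(L/10) = 6.302e+07 → L_total = 10·log₁₀(6.302e+07) = 77.99 dB SPL.

78.0 dB SPL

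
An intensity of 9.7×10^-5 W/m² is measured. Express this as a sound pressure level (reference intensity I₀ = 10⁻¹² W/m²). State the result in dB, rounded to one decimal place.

79.9 dB

L = 10·log₁₀(I/I₀) = 10·log₁₀(9.7×10^-5/10⁻¹²) = 10·log₁₀(9.7×10^7).
L = 10·(0.9868 + 7) = 79.87 dB.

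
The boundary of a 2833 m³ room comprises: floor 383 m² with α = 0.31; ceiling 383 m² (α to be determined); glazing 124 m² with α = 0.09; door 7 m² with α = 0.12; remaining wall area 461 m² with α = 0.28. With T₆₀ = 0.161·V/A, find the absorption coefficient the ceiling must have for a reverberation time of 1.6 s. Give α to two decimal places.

0.07

A = 0.161·V/T₆₀ = 0.161·2833/1.6 = 285.07 m² sabins.
Absorption from the other surfaces = 383·0.31 + 124·0.09 + 7·0.12 + 461·0.28 = 259.81 m², so the ceiling must supply 25.26 m² over 383 m².
α = 25.26/383 = 0.066.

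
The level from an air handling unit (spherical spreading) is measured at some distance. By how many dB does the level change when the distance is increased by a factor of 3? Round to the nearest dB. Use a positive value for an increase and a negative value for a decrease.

-10 dB

A point source loses 6 dB per doubling of distance; generally ΔL = −20·log₁₀(r₂/r₁).
ΔL = −20·log₁₀(3) = -9.54 dB.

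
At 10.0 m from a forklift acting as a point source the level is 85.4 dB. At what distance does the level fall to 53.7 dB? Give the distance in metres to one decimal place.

For a point source L₁ − L₂ = 20·log₁₀(r₂/r₁), so r₂ = r₁·10^((L₁−L₂)/20).
r₂ = 10.0·10^((85.4−53.7)/20) = 10.0·10^(31.7/20) = 384.59 m.

384.6 m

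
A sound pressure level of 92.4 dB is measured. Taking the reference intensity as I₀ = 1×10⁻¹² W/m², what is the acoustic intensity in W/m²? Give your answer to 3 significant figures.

0.00174 W/m²

L = 10·log₁₀(I/I₀) ⇒ I = I₀·10^(L/10) = 10⁻¹² × 10^9.24.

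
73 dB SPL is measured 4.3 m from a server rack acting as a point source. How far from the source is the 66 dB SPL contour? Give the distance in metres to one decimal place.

The 7.0 dB drop corresponds to a distance ratio of 10^(7.0/20) for a point source.
r₂ = 4.3·10^((73−66)/20) = 4.3·10^(7.0/20) = 9.63 m.

9.6 m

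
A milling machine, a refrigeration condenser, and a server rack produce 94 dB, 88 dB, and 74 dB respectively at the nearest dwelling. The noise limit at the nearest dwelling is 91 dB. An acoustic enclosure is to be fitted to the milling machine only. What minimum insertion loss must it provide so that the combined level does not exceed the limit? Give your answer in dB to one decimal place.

The untreated sources together contribute 10^(88/10) + 10^(74/10) = 6.561e+08, i.e. 88.17 dB.
To meet 91 dB overall, the treated milling machine may contribute at most 10^(91/10) − 6.561e+08 = 6.028e+08, i.e. 87.80 dB.
Required insertion loss = 94 − 87.80 = 6.20 dB.

6.2 dB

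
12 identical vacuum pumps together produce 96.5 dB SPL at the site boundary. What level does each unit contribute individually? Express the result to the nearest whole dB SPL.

For N identical incoherent sources L_total = L₁ + 10·log₁₀ N, so L₁ = 96.5 − 10·log₁₀(12) = 96.5 − 10.792.

86 dB SPL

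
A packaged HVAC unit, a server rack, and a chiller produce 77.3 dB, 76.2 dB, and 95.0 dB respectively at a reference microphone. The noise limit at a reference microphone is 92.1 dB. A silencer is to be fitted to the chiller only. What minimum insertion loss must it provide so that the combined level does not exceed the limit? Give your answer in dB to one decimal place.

The untreated sources together contribute 10^(77.3/10) + 10^(76.2/10) = 9.539e+07, i.e. 79.80 dB.
The limit corresponds to 10^(92.1/10) = 1.622e+09; subtracting the fixed part leaves 1.526e+09 for the chiller, i.e. 91.84 dB.
So the chiller must be reduced from 95.0 to 91.84 dB: IL = 3.16 dB.

3.2 dB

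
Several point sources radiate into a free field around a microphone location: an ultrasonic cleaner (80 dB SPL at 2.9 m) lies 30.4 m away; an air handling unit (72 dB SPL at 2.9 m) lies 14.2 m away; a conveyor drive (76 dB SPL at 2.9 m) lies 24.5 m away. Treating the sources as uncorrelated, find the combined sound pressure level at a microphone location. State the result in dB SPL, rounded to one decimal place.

First find each source's level at the receiver (point-source: −20·log₁₀(r/r_ref)), then combine on an intensity basis.
ultrasonic cleaner: 80 − 20·log₁₀(30.4/2.9) = 80 − 20.41 = 59.59 dB SPL.
air handling unit: 72 − 20·log₁₀(14.2/2.9) = 72 − 13.80 = 58.20 dB SPL.
conveyor drive: 76 − 20·log₁₀(24.5/2.9) = 76 − 18.54 = 57.46 dB SPL.
Σ 10^(L/10) = 2.129e+06 → L_total = 10·log₁₀(2.129e+06) = 63.28 dB SPL.

63.3 dB SPL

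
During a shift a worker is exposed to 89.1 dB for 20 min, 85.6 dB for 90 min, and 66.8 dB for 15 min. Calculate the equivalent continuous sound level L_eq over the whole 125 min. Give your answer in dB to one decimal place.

85.9 dB

L_eq = 10·log₁₀[(1/T)·Σ tᵢ·10^(Lᵢ/10)] with T = 125 min.
Σ tᵢ·10^(Lᵢ/10) = 20·10^(89.1/10) + 90·10^(85.6/10) + 15·10^(66.8/10) = 4.901e+10.
L_eq = 10·log₁₀(4.901e+10/125) = 85.93 dB.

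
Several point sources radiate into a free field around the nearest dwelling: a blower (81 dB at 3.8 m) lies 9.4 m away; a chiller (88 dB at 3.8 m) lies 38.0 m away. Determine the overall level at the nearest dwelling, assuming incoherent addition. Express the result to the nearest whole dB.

First find each source's level at the receiver (point-source: −20·log₁₀(r/r_ref)), then combine on an intensity basis.
blower: 81 − 20·log₁₀(9.4/3.8) = 81 − 7.87 = 73.13 dB.
chiller: 88 − 20·log₁₀(38.0/3.8) = 88 − 20.00 = 68.00 dB.
Σ 10^(L/10) = 2.688e+07 → L_total = 10·log₁₀(2.688e+07) = 74.29 dB.

74 dB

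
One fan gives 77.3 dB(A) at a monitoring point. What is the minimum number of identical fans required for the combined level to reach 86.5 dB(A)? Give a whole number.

N identical sources give L₁ + 10·log₁₀ N, so require 10·log₁₀ N ≥ 86.5 − 77.3 = 9.2 dB.
N ≥ 10^(9.2/10) = 8.318, so N = 9.

9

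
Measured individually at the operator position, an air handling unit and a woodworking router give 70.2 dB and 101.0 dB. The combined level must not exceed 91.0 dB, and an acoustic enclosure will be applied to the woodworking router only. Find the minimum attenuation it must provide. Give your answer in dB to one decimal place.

10.0 dB

Fixed contribution from the other source: Σ 10^(L/10) = 10^(70.2/10) = 1.047e+07 (70.20 dB).
To meet 91.0 dB overall, the treated woodworking router may contribute at most 10^(91.0/10) − 1.047e+07 = 1.248e+09, i.e. 90.96 dB.
Required insertion loss = 101.0 − 90.96 = 10.04 dB.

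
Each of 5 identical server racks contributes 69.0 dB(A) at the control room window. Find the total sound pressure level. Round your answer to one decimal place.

76.0 dB(A)

L_total = L₁ + 10·log₁₀ N for N identical incoherent sources.
L_total = 69.0 + 10·log₁₀(5) = 69.0 + 6.990 = 75.99 dB(A).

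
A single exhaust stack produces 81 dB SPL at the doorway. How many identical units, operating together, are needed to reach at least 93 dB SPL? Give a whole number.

N identical sources give L₁ + 10·log₁₀ N, so require 10·log₁₀ N ≥ 93 − 81 = 12.0 dB.
N ≥ 10^(12.0/10) = 15.849, so N = 16.

16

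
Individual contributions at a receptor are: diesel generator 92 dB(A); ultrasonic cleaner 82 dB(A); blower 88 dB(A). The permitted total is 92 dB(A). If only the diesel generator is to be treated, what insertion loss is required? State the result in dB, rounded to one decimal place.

Everything except the diesel generator sums to 10^(82/10) + 10^(88/10) = 7.894e+08 in linear terms, 88.97 dB(A).
The limit corresponds to 10^(92/10) = 1.585e+09; subtracting the fixed part leaves 7.954e+08 for the diesel generator, i.e. 89.01 dB(A).
Required insertion loss = 92 − 89.01 = 2.99 dB.

3.0 dB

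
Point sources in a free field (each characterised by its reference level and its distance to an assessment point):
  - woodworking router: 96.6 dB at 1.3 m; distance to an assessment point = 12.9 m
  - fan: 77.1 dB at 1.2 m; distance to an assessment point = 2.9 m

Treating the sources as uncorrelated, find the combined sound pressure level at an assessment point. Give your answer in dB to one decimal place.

77.4 dB

Apply inverse-square spreading to bring every level to the receiver, then sum 10^(L/10).
woodworking router: 96.6 − 20·log₁₀(12.9/1.3) = 96.6 − 19.93 = 76.67 dB.
fan: 77.1 − 20·log₁₀(2.9/1.2) = 77.1 − 7.66 = 69.44 dB.
Σ 10^(L/10) = 5.520e+07 → L_total = 10·log₁₀(5.520e+07) = 77.42 dB.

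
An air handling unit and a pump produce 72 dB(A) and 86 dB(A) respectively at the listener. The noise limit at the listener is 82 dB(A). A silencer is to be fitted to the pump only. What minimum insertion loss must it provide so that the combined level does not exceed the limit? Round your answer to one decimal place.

Everything except the pump sums to 10^(72/10) = 1.585e+07 in linear terms, 72.00 dB(A).
The limit corresponds to 10^(82/10) = 1.585e+08; subtracting the fixed part leaves 1.426e+08 for the pump, i.e. 81.54 dB(A).
So the pump must be reduced from 86 to 81.54 dB(A): IL = 4.46 dB.

4.5 dB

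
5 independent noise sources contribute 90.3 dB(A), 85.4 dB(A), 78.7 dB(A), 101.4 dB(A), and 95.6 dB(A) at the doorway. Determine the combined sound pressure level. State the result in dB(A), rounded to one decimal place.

102.8 dB(A)

For uncorrelated sources the intensities add, so convert each level to linear form, sum, and take 10·log₁₀ of the total.
Σ 10^(L/10) = 10^(90.3/10) + 10^(85.4/10) + 10^(78.7/10) + 10^(101.4/10) + 10^(95.6/10) = 1.893e+10.
L_total = 10·log₁₀(1.893e+10) = 102.77 dB(A).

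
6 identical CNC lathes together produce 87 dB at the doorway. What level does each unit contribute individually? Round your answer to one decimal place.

For N identical incoherent sources L_total = L₁ + 10·log₁₀ N, so L₁ = 87 − 10·log₁₀(6) = 87 − 7.782.

79.2 dB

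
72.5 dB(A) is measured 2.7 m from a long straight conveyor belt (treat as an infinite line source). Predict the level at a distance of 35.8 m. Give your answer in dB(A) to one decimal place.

For a line source, L₂ = L₁ − 10·log₁₀(r₂/r₁).
L₂ = 72.5 − 10·log₁₀(35.8/2.7) = 72.5 − 11.225 = 61.27 dB(A).

61.3 dB(A)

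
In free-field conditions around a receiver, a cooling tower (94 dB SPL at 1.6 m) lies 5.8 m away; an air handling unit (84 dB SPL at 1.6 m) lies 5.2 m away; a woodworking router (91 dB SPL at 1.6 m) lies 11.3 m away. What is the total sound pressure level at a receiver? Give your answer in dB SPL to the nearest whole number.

84 dB SPL

First find each source's level at the receiver (point-source: −20·log₁₀(r/r_ref)), then combine on an intensity basis.
cooling tower: 94 − 20·log₁₀(5.8/1.6) = 94 − 11.19 = 82.81 dB SPL.
air handling unit: 84 − 20·log₁₀(5.2/1.6) = 84 − 10.24 = 73.76 dB SPL.
woodworking router: 91 − 20·log₁₀(11.3/1.6) = 91 − 16.98 = 74.02 dB SPL.
Σ 10^(L/10) = 2.402e+08 → L_total = 10·log₁₀(2.402e+08) = 83.81 dB SPL.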